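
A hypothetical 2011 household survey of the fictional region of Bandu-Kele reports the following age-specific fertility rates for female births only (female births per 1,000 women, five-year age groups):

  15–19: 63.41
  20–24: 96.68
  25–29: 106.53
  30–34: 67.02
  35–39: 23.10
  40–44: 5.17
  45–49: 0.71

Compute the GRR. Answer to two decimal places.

Sum of female ASFRs = 63.41 + 96.68 + 106.53 + 67.02 + 23.10 + 5.17 + 0.71 = 362.62
GRR = 5 × 362.62 / 1000 = 1.8131

1.81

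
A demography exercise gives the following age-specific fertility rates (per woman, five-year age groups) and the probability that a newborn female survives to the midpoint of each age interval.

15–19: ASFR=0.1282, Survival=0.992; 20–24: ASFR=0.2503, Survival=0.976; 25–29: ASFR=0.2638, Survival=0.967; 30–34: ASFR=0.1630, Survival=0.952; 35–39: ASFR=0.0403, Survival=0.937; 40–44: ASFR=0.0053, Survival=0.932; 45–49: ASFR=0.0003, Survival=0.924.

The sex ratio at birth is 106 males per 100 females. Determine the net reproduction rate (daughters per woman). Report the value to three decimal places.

2.002

Proportion female at birth = 100 / (100 + 106) = 0.48544.
Weighting each age-specific rate by interval width and survival:
  15–19: 5 × 0.1282 × 0.992 = 0.63587
  20–24: 5 × 0.2503 × 0.976 = 1.22146
  25–29: 5 × 0.2638 × 0.967 = 1.27547
  30–34: 5 × 0.1630 × 0.952 = 0.77588
  35–39: 5 × 0.0403 × 0.937 = 0.18881
  40–44: 5 × 0.0053 × 0.932 = 0.02470
  45–49: 5 × 0.0003 × 0.924 = 0.00139
Sum = 4.12358
NRR = 0.48544 × 4.12358 = 2.00175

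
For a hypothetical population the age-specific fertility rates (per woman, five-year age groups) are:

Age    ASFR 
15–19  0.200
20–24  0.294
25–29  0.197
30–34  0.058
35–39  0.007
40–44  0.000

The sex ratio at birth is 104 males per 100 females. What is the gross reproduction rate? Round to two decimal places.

Proportion female at birth = 100 / (100 + 104) = 0.49020.
Sum of ASFRs = 0.200 + 0.294 + 0.197 + 0.058 + 0.007 + 0.000 = 0.756
TFR = 5 × 0.756 = 3.78
GRR = 0.49020 × 3.78 = 1.85296

1.85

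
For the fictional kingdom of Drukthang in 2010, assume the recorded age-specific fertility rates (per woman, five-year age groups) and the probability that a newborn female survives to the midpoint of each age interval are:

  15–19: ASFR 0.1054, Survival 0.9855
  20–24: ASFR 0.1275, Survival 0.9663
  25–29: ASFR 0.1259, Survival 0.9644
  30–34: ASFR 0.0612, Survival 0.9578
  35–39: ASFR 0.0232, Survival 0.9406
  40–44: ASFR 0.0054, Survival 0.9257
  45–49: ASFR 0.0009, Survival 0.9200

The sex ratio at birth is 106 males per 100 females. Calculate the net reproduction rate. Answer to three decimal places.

1.055

Proportion female at birth = 100 / (100 + 106) = 0.48544.
Survival-weighted fertility by age (5·fₓ·Sₓ):
  15–19: 5 × 0.1054 × 0.9855 = 0.51936
  20–24: 5 × 0.1275 × 0.9663 = 0.61602
  25–29: 5 × 0.1259 × 0.9644 = 0.60709
  30–34: 5 × 0.0612 × 0.9578 = 0.29309
  35–39: 5 × 0.0232 × 0.9406 = 0.10911
  40–44: 5 × 0.0054 × 0.9257 = 0.02499
  45–49: 5 × 0.0009 × 0.9200 = 0.00414
Sum = 2.17380
NRR = 0.48544 × 2.17380 = 1.05525
NRR > 1, so each generation more than replaces itself.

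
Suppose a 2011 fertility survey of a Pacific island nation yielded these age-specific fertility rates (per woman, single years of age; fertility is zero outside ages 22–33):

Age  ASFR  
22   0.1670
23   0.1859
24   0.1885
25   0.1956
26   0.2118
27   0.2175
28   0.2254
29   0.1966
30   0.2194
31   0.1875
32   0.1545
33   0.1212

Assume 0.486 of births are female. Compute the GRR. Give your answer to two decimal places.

1.10

Proportion female at birth = 0.486.
Sum of ASFRs = 0.1670 + 0.1859 + 0.1885 + 0.1956 + 0.2118 + 0.2175 + 0.2254 + 0.1966 + 0.2194 + 0.1875 + 0.1545 + 0.1212 = 2.2709
TFR = 2.2709
GRR = 0.486 × 2.2709 = 1.10366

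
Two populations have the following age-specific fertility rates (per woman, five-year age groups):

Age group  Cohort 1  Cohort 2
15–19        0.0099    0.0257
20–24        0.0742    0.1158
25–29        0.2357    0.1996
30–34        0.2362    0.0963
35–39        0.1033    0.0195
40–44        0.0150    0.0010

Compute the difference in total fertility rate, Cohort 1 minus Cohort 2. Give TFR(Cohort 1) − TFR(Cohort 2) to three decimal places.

Cohort 1:
  Sum of ASFRs = 0.0099 + 0.0742 + 0.2357 + 0.2362 + 0.1033 + 0.0150 = 0.6743
  TFR = 5 × 0.6743 = 3.3715
Cohort 2:
  Sum of ASFRs = 0.0257 + 0.1158 + 0.1996 + 0.0963 + 0.0195 + 0.0010 = 0.4579
  TFR = 5 × 0.4579 = 2.2895
Difference = 3.3715 − 2.2895 = 1.082

1.082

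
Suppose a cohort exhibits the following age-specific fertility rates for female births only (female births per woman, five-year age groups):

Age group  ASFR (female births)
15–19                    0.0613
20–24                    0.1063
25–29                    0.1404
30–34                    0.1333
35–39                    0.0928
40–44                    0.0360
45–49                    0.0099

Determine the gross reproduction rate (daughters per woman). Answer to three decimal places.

2.900

Sum of female ASFRs = 0.0613 + 0.1063 + 0.1404 + 0.1333 + 0.0928 + 0.0360 + 0.0099 = 0.5800
GRR = 5 × 0.5800 = 2.9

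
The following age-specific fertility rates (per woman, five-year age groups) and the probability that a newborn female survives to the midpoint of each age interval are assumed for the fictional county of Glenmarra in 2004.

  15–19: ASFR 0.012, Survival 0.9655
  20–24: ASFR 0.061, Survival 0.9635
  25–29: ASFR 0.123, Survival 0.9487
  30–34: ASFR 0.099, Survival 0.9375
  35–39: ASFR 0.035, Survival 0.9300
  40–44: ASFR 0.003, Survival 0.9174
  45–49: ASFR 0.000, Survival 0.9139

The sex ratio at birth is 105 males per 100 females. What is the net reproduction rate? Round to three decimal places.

Proportion female at birth = 100 / (100 + 105) = 0.48780.
Weighting each age-specific rate by interval width and survival:
  15–19: 5 × 0.012 × 0.9655 = 0.05793
  20–24: 5 × 0.061 × 0.9635 = 0.29387
  25–29: 5 × 0.123 × 0.9487 = 0.58345
  30–34: 5 × 0.099 × 0.9375 = 0.46406
  35–39: 5 × 0.035 × 0.9300 = 0.16275
  40–44: 5 × 0.003 × 0.9174 = 0.01376
  45–49: 5 × 0.000 × 0.9139 = 0.00000
Sum = 1.57582
NRR = 0.48780 × 1.57582 = 0.76868
NRR < 1, so the cohort does not fully replace itself.

0.769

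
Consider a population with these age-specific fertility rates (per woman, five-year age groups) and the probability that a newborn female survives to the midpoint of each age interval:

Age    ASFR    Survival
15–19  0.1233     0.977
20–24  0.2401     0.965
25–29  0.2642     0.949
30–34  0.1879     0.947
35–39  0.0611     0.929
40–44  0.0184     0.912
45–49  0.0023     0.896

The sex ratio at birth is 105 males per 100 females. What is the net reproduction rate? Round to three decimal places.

Proportion female at birth = 100 / (100 + 105) = 0.48780.
Each age group contributes 5 × ASFR × survival:
  15–19: 5 × 0.1233 × 0.977 = 0.60232
  20–24: 5 × 0.2401 × 0.965 = 1.15848
  25–29: 5 × 0.2642 × 0.949 = 1.25363
  30–34: 5 × 0.1879 × 0.947 = 0.88971
  35–39: 5 × 0.0611 × 0.929 = 0.28381
  40–44: 5 × 0.0184 × 0.912 = 0.08390
  45–49: 5 × 0.0023 × 0.896 = 0.01030
Sum = 4.28215
NRR = 0.48780 × 4.28215 = 2.08883

2.089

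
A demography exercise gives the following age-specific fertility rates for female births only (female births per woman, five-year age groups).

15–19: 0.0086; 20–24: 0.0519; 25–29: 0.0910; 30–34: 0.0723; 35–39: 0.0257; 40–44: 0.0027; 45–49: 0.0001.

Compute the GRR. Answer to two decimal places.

1.26

Sum of female ASFRs = 0.0086 + 0.0519 + 0.0910 + 0.0723 + 0.0257 + 0.0027 + 0.0001 = 0.2523
GRR = 5 × 0.2523 = 1.2615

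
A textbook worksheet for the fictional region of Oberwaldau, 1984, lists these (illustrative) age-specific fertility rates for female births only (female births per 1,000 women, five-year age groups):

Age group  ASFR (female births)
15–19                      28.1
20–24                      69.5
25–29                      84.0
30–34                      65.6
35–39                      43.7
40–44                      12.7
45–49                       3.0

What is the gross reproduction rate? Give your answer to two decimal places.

1.53

Sum of female ASFRs = 28.1 + 69.5 + 84.0 + 65.6 + 43.7 + 12.7 + 3.0 = 306.6
GRR = 5 × 306.6 / 1000 = 1.533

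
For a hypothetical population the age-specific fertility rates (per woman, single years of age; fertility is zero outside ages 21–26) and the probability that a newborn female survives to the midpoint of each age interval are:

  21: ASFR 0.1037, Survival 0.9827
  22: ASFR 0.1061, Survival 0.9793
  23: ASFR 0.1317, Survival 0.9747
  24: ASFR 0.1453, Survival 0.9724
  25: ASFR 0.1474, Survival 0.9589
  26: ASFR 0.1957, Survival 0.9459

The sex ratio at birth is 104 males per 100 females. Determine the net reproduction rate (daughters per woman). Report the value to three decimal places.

0.393

Proportion female at birth = 100 / (100 + 104) = 0.49020.
Per-age-group product (1 × ASFR × survival probability):
  21: 1 × 0.1037 × 0.9827 = 0.10191
  22: 1 × 0.1061 × 0.9793 = 0.10390
  23: 1 × 0.1317 × 0.9747 = 0.12837
  24: 1 × 0.1453 × 0.9724 = 0.14129
  25: 1 × 0.1474 × 0.9589 = 0.14134
  26: 1 × 0.1957 × 0.9459 = 0.18511
Sum = 0.80192
NRR = 0.49020 × 0.80192 = 0.39310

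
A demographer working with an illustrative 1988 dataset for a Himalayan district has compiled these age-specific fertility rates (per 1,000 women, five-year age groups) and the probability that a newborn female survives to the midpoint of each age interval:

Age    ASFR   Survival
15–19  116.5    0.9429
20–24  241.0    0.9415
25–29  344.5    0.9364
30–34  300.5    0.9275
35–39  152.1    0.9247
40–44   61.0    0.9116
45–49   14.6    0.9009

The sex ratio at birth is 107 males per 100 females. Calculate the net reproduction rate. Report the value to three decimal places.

Proportion female at birth = 100 / (100 + 107) = 0.48309.
Each age group contributes 5 × ASFR × survival:
  15–19: 5 × 116.5/1000 × 0.9429 = 0.54924
  20–24: 5 × 241.0/1000 × 0.9415 = 1.13451
  25–29: 5 × 344.5/1000 × 0.9364 = 1.61295
  30–34: 5 × 300.5/1000 × 0.9275 = 1.39357
  35–39: 5 × 152.1/1000 × 0.9247 = 0.70323
  40–44: 5 × 61.0/1000 × 0.9116 = 0.27804
  45–49: 5 × 14.6/1000 × 0.9009 = 0.06577
Sum = 5.73731
NRR = 0.48309 × 5.73731 = 2.77164

2.772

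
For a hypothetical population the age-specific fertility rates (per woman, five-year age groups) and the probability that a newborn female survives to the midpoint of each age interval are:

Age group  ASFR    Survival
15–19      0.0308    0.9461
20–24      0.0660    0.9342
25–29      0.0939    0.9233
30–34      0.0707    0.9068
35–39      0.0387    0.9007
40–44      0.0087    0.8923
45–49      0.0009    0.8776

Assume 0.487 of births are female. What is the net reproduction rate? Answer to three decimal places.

Proportion female at birth = 0.487.
Each age group contributes 5 × ASFR × survival:
  15–19: 5 × 0.0308 × 0.9461 = 0.14570
  20–24: 5 × 0.0660 × 0.9342 = 0.30829
  25–29: 5 × 0.0939 × 0.9233 = 0.43349
  30–34: 5 × 0.0707 × 0.9068 = 0.32055
  35–39: 5 × 0.0387 × 0.9007 = 0.17429
  40–44: 5 × 0.0087 × 0.8923 = 0.03882
  45–49: 5 × 0.0009 × 0.8776 = 0.00395
Sum = 1.42509
NRR = 0.487 × 1.42509 = 0.69402
NRR < 1, so the cohort does not fully replace itself.

0.694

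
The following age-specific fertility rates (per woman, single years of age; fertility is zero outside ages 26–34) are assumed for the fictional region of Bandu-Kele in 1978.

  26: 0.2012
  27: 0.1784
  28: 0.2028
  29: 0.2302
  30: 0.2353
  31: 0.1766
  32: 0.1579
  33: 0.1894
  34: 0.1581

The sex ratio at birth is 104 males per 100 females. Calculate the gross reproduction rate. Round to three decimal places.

Proportion female at birth = 100 / (100 + 104) = 0.49020.
Sum of ASFRs = 0.2012 + 0.1784 + 0.2028 + 0.2302 + 0.2353 + 0.1766 + 0.1579 + 0.1894 + 0.1581 = 1.7299
TFR = 1.7299
GRR = 0.49020 × 1.7299 = 0.84800

0.848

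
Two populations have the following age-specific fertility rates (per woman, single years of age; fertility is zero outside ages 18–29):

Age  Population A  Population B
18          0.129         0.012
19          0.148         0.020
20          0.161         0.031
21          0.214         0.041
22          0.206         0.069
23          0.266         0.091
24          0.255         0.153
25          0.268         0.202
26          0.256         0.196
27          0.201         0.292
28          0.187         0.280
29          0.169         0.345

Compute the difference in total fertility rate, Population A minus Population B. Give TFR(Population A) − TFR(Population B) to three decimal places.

Population A:
  Sum of ASFRs = 0.129 + 0.148 + 0.161 + 0.214 + 0.206 + 0.266 + 0.255 + 0.268 + 0.256 + 0.201 + 0.187 + 0.169 = 2.460
  TFR = 2.46
Population B:
  Sum of ASFRs = 0.012 + 0.020 + 0.031 + 0.041 + 0.069 + 0.091 + 0.153 + 0.202 + 0.196 + 0.292 + 0.280 + 0.345 = 1.732
  TFR = 1.732
Difference = 2.46 − 1.732 = 0.728

0.728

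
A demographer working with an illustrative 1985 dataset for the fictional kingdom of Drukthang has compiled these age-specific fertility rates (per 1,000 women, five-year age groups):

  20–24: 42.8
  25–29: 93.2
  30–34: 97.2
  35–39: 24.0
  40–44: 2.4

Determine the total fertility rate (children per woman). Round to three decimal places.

1.298

Sum of ASFRs = 42.8 + 93.2 + 97.2 + 24.0 + 2.4 = 259.6
TFR = 5 × 259.6 / 1000 = 1.298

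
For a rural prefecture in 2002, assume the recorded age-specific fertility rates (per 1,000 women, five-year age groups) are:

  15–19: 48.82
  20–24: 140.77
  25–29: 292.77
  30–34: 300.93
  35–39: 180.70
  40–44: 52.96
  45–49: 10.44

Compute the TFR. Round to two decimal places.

Sum of ASFRs = 48.82 + 140.77 + 292.77 + 300.93 + 180.70 + 52.96 + 10.44 = 1027.39
TFR = 5 × 1027.39 / 1000 = 5.13695

5.14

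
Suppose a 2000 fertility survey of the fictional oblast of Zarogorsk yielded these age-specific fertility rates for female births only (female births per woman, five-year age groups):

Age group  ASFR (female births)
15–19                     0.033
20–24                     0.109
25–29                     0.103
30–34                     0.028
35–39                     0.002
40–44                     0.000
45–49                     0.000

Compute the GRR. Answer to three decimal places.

1.375

Sum of female ASFRs = 0.033 + 0.109 + 0.103 + 0.028 + 0.002 + 0.000 + 0.000 = 0.275
GRR = 5 × 0.275 = 1.375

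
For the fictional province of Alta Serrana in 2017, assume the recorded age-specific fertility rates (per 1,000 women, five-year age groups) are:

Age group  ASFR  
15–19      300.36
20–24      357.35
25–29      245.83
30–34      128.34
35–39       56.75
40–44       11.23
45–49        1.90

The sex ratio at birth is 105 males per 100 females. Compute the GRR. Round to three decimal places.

2.687

Proportion female at birth = 100 / (100 + 105) = 0.48780.
Sum of ASFRs = 300.36 + 357.35 + 245.83 + 128.34 + 56.75 + 11.23 + 1.90 = 1101.76
TFR = 5 × 1101.76 / 1000 = 5.5088
GRR = 0.48780 × 5.5088 = 2.68719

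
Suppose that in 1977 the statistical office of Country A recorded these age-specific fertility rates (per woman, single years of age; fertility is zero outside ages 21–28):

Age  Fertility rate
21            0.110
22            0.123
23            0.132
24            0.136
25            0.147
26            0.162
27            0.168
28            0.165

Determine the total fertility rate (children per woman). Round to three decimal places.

Sum of ASFRs = 0.110 + 0.123 + 0.132 + 0.136 + 0.147 + 0.162 + 0.168 + 0.165 = 1.143
TFR = 1.143

1.143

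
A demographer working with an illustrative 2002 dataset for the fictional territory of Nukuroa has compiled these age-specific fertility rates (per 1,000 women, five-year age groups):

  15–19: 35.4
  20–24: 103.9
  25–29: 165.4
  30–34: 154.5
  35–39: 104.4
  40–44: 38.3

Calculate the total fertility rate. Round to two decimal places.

3.01

Sum of ASFRs = 35.4 + 103.9 + 165.4 + 154.5 + 104.4 + 38.3 = 601.9
TFR = 5 × 601.9 / 1000 = 3.0095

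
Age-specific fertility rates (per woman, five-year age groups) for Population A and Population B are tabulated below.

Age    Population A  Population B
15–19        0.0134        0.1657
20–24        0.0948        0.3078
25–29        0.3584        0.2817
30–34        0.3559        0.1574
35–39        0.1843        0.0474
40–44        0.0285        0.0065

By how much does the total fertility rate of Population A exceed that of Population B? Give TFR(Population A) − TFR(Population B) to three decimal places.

0.344

Population A:
  Sum of ASFRs = 0.0134 + 0.0948 + 0.3584 + 0.3559 + 0.1843 + 0.0285 = 1.0353
  TFR = 5 × 1.0353 = 5.1765
Population B:
  Sum of ASFRs = 0.1657 + 0.3078 + 0.2817 + 0.1574 + 0.0474 + 0.0065 = 0.9665
  TFR = 5 × 0.9665 = 4.8325
Difference = 5.1765 − 4.8325 = 0.344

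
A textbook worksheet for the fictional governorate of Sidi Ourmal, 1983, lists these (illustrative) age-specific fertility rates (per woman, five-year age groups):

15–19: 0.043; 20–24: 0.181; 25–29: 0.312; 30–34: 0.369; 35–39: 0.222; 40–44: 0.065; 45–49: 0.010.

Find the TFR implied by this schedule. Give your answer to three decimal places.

Sum of ASFRs = 0.043 + 0.181 + 0.312 + 0.369 + 0.222 + 0.065 + 0.010 = 1.202
TFR = 5 × 1.202 = 6.01

6.010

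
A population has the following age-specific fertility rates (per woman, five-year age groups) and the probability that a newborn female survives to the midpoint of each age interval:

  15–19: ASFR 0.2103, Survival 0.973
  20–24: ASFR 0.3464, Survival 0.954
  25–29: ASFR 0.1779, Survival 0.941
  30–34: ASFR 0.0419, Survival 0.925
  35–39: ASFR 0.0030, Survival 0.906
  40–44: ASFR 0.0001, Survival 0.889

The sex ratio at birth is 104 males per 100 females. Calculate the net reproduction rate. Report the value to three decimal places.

1.824

Proportion female at birth = 100 / (100 + 104) = 0.49020.
Each age group contributes 5 × ASFR × survival:
  15–19: 5 × 0.2103 × 0.973 = 1.02311
  20–24: 5 × 0.3464 × 0.954 = 1.65233
  25–29: 5 × 0.1779 × 0.941 = 0.83702
  30–34: 5 × 0.0419 × 0.925 = 0.19379
  35–39: 5 × 0.0030 × 0.906 = 0.01359
  40–44: 5 × 0.0001 × 0.889 = 0.00044
Sum = 3.72028
NRR = 0.49020 × 3.72028 = 1.82368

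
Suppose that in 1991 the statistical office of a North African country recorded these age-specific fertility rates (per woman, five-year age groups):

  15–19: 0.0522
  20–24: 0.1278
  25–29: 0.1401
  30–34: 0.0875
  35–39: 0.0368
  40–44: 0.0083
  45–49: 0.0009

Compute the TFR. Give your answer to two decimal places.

Sum of ASFRs = 0.0522 + 0.1278 + 0.1401 + 0.0875 + 0.0368 + 0.0083 + 0.0009 = 0.4536
TFR = 5 × 0.4536 = 2.268

2.27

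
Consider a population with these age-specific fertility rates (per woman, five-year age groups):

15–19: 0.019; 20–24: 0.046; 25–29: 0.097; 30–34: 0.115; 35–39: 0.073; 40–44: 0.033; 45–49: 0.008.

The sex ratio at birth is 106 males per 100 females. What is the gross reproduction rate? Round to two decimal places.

0.95

Proportion female at birth = 100 / (100 + 106) = 0.48544.
Sum of ASFRs = 0.019 + 0.046 + 0.097 + 0.115 + 0.073 + 0.033 + 0.008 = 0.391
TFR = 5 × 0.391 = 1.955
GRR = 0.48544 × 1.955 = 0.94904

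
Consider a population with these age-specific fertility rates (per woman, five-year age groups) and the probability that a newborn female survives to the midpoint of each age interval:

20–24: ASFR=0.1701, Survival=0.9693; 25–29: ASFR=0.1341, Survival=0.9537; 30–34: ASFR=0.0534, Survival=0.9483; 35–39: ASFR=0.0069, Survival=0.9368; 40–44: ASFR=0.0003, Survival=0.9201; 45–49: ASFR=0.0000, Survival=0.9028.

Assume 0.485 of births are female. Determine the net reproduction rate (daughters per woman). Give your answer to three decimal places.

0.849

Proportion female at birth = 0.485.
Per-age-group product (5 × ASFR × survival probability):
  20–24: 5 × 0.1701 × 0.9693 = 0.82439
  25–29: 5 × 0.1341 × 0.9537 = 0.63946
  30–34: 5 × 0.0534 × 0.9483 = 0.25320
  35–39: 5 × 0.0069 × 0.9368 = 0.03232
  40–44: 5 × 0.0003 × 0.9201 = 0.00138
  45–49: 5 × 0.0000 × 0.9028 = 0.00000
Sum = 1.75075
NRR = 0.485 × 1.75075 = 0.84911
NRR < 1, so the cohort does not fully replace itself.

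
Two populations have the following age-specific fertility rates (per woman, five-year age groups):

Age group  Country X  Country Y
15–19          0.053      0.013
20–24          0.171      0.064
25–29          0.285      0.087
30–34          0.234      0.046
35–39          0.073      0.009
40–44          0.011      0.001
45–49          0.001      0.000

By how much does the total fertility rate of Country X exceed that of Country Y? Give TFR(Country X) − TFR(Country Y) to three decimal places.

Country X:
  Sum of ASFRs = 0.053 + 0.171 + 0.285 + 0.234 + 0.073 + 0.011 + 0.001 = 0.828
  TFR = 5 × 0.828 = 4.14
Country Y:
  Sum of ASFRs = 0.013 + 0.064 + 0.087 + 0.046 + 0.009 + 0.001 + 0.000 = 0.220
  TFR = 5 × 0.220 = 1.1
Difference = 4.14 − 1.1 = 3.04

3.040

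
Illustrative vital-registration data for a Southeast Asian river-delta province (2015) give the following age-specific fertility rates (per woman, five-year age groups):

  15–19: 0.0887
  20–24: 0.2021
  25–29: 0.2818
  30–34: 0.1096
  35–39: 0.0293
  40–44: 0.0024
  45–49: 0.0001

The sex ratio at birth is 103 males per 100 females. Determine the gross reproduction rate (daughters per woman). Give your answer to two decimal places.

Proportion female at birth = 100 / (100 + 103) = 0.49261.
Sum of ASFRs = 0.0887 + 0.2021 + 0.2818 + 0.1096 + 0.0293 + 0.0024 + 0.0001 = 0.7140
TFR = 5 × 0.7140 = 3.57
GRR = 0.49261 × 3.57 = 1.75862

1.76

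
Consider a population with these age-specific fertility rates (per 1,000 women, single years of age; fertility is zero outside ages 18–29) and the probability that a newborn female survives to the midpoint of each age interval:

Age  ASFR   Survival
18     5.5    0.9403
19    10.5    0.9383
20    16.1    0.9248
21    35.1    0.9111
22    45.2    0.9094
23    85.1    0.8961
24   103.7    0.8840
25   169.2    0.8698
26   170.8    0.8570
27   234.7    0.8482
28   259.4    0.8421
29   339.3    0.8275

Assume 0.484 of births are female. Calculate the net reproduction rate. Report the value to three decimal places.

Proportion female at birth = 0.484.
Weighting each age-specific rate by interval width and survival:
  18: 1 × 5.5/1000 × 0.9403 = 0.00517
  19: 1 × 10.5/1000 × 0.9383 = 0.00985
  20: 1 × 16.1/1000 × 0.9248 = 0.01489
  21: 1 × 35.1/1000 × 0.9111 = 0.03198
  22: 1 × 45.2/1000 × 0.9094 = 0.04110
  23: 1 × 85.1/1000 × 0.8961 = 0.07626
  24: 1 × 103.7/1000 × 0.8840 = 0.09167
  25: 1 × 169.2/1000 × 0.8698 = 0.14717
  26: 1 × 170.8/1000 × 0.8570 = 0.14638
  27: 1 × 234.7/1000 × 0.8482 = 0.19907
  28: 1 × 259.4/1000 × 0.8421 = 0.21844
  29: 1 × 339.3/1000 × 0.8275 = 0.28077
Sum = 1.26275
NRR = 0.484 × 1.26275 = 0.61117

0.611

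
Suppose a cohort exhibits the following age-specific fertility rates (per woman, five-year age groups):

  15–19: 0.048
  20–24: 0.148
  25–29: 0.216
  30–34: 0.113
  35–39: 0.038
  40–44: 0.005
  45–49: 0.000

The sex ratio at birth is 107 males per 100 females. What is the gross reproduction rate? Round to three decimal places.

Proportion female at birth = 100 / (100 + 107) = 0.48309.
Sum of ASFRs = 0.048 + 0.148 + 0.216 + 0.113 + 0.038 + 0.005 + 0.000 = 0.568
TFR = 5 × 0.568 = 2.84
GRR = 0.48309 × 2.84 = 1.37198

1.372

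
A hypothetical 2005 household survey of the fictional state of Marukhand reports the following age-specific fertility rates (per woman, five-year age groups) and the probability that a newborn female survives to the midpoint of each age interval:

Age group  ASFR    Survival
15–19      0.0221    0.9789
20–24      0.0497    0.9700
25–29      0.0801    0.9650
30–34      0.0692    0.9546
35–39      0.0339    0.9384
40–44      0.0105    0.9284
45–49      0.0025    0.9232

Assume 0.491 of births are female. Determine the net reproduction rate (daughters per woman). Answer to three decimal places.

0.631

Proportion female at birth = 0.491.
Per-age-group product (5 × ASFR × survival probability):
  15–19: 5 × 0.0221 × 0.9789 = 0.10817
  20–24: 5 × 0.0497 × 0.9700 = 0.24105
  25–29: 5 × 0.0801 × 0.9650 = 0.38648
  30–34: 5 × 0.0692 × 0.9546 = 0.33029
  35–39: 5 × 0.0339 × 0.9384 = 0.15906
  40–44: 5 × 0.0105 × 0.9284 = 0.04874
  45–49: 5 × 0.0025 × 0.9232 = 0.01154
Sum = 1.28533
NRR = 0.491 × 1.28533 = 0.63110
An NRR under 1 implies long-run decline under these rates.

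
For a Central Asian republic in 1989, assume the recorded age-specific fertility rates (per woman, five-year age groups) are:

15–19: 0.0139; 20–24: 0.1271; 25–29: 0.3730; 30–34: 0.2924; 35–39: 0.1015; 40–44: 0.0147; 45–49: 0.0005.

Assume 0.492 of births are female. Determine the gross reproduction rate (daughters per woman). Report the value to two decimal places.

Proportion female at birth = 0.492.
Sum of ASFRs = 0.0139 + 0.1271 + 0.3730 + 0.2924 + 0.1015 + 0.0147 + 0.0005 = 0.9231
TFR = 5 × 0.9231 = 4.6155
GRR = 0.492 × 4.6155 = 2.27083

2.27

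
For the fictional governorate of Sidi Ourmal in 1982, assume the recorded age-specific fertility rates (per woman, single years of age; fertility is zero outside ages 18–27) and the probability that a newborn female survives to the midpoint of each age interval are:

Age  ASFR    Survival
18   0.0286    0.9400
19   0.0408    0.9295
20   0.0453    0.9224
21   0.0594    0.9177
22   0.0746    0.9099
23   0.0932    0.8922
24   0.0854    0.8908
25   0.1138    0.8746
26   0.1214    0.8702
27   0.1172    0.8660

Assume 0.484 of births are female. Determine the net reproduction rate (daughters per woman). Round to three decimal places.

Proportion female at birth = 0.484.
Per-age-group product (1 × ASFR × survival probability):
  18: 1 × 0.0286 × 0.9400 = 0.02688
  19: 1 × 0.0408 × 0.9295 = 0.03792
  20: 1 × 0.0453 × 0.9224 = 0.04178
  21: 1 × 0.0594 × 0.9177 = 0.05451
  22: 1 × 0.0746 × 0.9099 = 0.06788
  23: 1 × 0.0932 × 0.8922 = 0.08315
  24: 1 × 0.0854 × 0.8908 = 0.07607
  25: 1 × 0.1138 × 0.8746 = 0.09953
  26: 1 × 0.1214 × 0.8702 = 0.10564
  27: 1 × 0.1172 × 0.8660 = 0.10150
Sum = 0.69486
NRR = 0.484 × 0.69486 = 0.33631
NRR < 1, so the cohort does not fully replace itself.

0.336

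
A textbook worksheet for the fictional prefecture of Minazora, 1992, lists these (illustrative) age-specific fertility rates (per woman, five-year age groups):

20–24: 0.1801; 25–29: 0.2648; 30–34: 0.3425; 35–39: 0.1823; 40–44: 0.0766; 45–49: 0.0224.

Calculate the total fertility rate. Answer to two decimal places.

5.34

Sum of ASFRs = 0.1801 + 0.2648 + 0.3425 + 0.1823 + 0.0766 + 0.0224 = 1.0687
TFR = 5 × 1.0687 = 5.3435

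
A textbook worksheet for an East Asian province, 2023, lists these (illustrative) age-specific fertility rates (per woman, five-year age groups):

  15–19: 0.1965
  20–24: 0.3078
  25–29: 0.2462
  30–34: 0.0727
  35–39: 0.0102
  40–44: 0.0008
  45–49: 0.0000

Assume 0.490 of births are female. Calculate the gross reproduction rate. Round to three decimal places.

Proportion female at birth = 0.490.
Sum of ASFRs = 0.1965 + 0.3078 + 0.2462 + 0.0727 + 0.0102 + 0.0008 + 0.0000 = 0.8342
TFR = 5 × 0.8342 = 4.171
GRR = 0.490 × 4.171 = 2.04379

2.044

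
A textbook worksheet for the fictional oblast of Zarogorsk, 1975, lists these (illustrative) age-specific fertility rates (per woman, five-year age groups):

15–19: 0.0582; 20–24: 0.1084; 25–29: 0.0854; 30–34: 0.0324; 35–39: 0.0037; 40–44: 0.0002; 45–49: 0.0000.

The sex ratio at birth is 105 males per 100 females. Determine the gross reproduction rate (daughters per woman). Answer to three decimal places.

0.703

Proportion female at birth = 100 / (100 + 105) = 0.48780.
Sum of ASFRs = 0.0582 + 0.1084 + 0.0854 + 0.0324 + 0.0037 + 0.0002 + 0.0000 = 0.2883
TFR = 5 × 0.2883 = 1.4415
GRR = 0.48780 × 1.4415 = 0.70316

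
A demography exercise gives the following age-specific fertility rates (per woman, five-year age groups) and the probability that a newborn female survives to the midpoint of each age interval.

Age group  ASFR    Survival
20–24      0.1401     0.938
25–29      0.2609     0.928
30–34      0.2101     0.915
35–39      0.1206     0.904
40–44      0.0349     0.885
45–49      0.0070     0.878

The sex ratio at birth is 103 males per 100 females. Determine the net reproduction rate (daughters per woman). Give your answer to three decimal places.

Proportion female at birth = 100 / (100 + 103) = 0.49261.
Survival-weighted fertility by age (5·fₓ·Sₓ):
  20–24: 5 × 0.1401 × 0.938 = 0.65707
  25–29: 5 × 0.2609 × 0.928 = 1.21058
  30–34: 5 × 0.2101 × 0.915 = 0.96121
  35–39: 5 × 0.1206 × 0.904 = 0.54511
  40–44: 5 × 0.0349 × 0.885 = 0.15443
  45–49: 5 × 0.0070 × 0.878 = 0.03073
Sum = 3.55913
NRR = 0.49261 × 3.55913 = 1.75326
With NRR above 1 the population is above replacement fertility.

1.753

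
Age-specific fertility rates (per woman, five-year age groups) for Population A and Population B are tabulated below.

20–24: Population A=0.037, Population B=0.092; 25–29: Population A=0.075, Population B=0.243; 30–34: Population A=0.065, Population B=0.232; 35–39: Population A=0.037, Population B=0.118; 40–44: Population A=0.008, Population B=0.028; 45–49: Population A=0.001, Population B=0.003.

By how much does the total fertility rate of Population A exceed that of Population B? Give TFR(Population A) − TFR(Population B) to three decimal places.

-2.465

Population A:
  Sum of ASFRs = 0.037 + 0.075 + 0.065 + 0.037 + 0.008 + 0.001 = 0.223
  TFR = 5 × 0.223 = 1.115
Population B:
  Sum of ASFRs = 0.092 + 0.243 + 0.232 + 0.118 + 0.028 + 0.003 = 0.716
  TFR = 5 × 0.716 = 3.58
Difference = 1.115 − 3.58 = -2.465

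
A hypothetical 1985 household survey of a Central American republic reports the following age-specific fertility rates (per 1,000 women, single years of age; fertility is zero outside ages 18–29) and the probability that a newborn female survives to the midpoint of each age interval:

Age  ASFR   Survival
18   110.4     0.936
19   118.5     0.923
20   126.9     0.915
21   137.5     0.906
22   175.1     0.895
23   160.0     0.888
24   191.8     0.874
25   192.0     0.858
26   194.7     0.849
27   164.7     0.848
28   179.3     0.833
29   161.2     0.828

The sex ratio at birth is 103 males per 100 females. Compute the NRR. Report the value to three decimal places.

0.824

Proportion female at birth = 100 / (100 + 103) = 0.49261.
Weighting each age-specific rate by interval width and survival:
  18: 1 × 110.4/1000 × 0.936 = 0.10333
  19: 1 × 118.5/1000 × 0.923 = 0.10938
  20: 1 × 126.9/1000 × 0.915 = 0.11611
  21: 1 × 137.5/1000 × 0.906 = 0.12458
  22: 1 × 175.1/1000 × 0.895 = 0.15671
  23: 1 × 160.0/1000 × 0.888 = 0.14208
  24: 1 × 191.8/1000 × 0.874 = 0.16763
  25: 1 × 192.0/1000 × 0.858 = 0.16474
  26: 1 × 194.7/1000 × 0.849 = 0.16530
  27: 1 × 164.7/1000 × 0.848 = 0.13967
  28: 1 × 179.3/1000 × 0.833 = 0.14936
  29: 1 × 161.2/1000 × 0.828 = 0.13347
Sum = 1.67236
NRR = 0.49261 × 1.67236 = 0.82382
NRR < 1, so the cohort does not fully replace itself.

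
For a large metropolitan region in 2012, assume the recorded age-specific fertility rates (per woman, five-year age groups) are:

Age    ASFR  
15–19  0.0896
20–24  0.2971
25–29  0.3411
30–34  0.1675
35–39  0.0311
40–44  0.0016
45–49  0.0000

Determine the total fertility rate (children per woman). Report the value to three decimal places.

4.640

Sum of ASFRs = 0.0896 + 0.2971 + 0.3411 + 0.1675 + 0.0311 + 0.0016 + 0.0000 = 0.9280
TFR = 5 × 0.9280 = 4.64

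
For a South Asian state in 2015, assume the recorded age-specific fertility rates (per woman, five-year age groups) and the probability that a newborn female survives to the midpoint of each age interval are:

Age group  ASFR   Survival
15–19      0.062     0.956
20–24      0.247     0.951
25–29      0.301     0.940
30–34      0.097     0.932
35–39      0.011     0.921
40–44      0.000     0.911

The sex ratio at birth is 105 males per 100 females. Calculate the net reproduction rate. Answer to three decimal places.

1.653

Proportion female at birth = 100 / (100 + 105) = 0.48780.
Per-age-group product (5 × ASFR × survival probability):
  15–19: 5 × 0.062 × 0.956 = 0.29636
  20–24: 5 × 0.247 × 0.951 = 1.17449
  25–29: 5 × 0.301 × 0.940 = 1.41470
  30–34: 5 × 0.097 × 0.932 = 0.45202
  35–39: 5 × 0.011 × 0.921 = 0.05066
  40–44: 5 × 0.000 × 0.911 = 0.00000
Sum = 3.38823
NRR = 0.48780 × 3.38823 = 1.65278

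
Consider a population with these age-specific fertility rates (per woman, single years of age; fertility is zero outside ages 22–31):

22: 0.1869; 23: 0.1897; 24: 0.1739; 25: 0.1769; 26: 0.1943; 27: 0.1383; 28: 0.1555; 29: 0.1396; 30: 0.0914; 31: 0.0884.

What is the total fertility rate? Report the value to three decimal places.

1.535

Sum of ASFRs = 0.1869 + 0.1897 + 0.1739 + 0.1769 + 0.1943 + 0.1383 + 0.1555 + 0.1396 + 0.0914 + 0.0884 = 1.5349
TFR = 1.5349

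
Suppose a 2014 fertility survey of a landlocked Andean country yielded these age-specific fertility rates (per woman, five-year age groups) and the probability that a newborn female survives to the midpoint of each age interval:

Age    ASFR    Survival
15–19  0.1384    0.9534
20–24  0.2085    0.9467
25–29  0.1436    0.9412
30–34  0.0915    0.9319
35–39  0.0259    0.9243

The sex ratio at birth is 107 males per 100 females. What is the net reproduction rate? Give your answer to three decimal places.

Proportion female at birth = 100 / (100 + 107) = 0.48309.
Weighting each age-specific rate by interval width and survival:
  15–19: 5 × 0.1384 × 0.9534 = 0.65975
  20–24: 5 × 0.2085 × 0.9467 = 0.98693
  25–29: 5 × 0.1436 × 0.9412 = 0.67578
  30–34: 5 × 0.0915 × 0.9319 = 0.42634
  35–39: 5 × 0.0259 × 0.9243 = 0.11970
Sum = 2.86850
NRR = 0.48309 × 2.86850 = 1.38574

1.386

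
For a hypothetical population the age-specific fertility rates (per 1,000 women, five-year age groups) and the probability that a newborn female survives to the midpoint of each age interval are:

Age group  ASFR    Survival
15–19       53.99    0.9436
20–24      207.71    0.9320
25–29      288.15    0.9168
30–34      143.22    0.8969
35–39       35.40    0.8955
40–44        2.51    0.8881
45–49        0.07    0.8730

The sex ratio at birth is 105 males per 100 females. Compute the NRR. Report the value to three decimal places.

Proportion female at birth = 100 / (100 + 105) = 0.48780.
Each age group contributes 5 × ASFR × survival:
  15–19: 5 × 53.99/1000 × 0.9436 = 0.25472
  20–24: 5 × 207.71/1000 × 0.9320 = 0.96793
  25–29: 5 × 288.15/1000 × 0.9168 = 1.32088
  30–34: 5 × 143.22/1000 × 0.8969 = 0.64227
  35–39: 5 × 35.40/1000 × 0.8955 = 0.15850
  40–44: 5 × 2.51/1000 × 0.8881 = 0.01115
  45–49: 5 × 0.07/1000 × 0.8730 = 0.00031
Sum = 3.35576
NRR = 0.48780 × 3.35576 = 1.63694

1.637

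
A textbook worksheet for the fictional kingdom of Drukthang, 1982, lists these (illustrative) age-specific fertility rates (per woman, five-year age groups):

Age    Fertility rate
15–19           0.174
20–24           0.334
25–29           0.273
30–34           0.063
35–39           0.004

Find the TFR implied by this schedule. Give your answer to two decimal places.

Sum of ASFRs = 0.174 + 0.334 + 0.273 + 0.063 + 0.004 = 0.848
TFR = 5 × 0.848 = 4.24

4.24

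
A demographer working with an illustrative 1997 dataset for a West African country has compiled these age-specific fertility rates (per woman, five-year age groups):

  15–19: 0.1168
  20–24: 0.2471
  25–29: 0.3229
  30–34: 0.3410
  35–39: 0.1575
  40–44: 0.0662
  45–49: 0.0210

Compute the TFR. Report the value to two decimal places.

6.36

Sum of ASFRs = 0.1168 + 0.2471 + 0.3229 + 0.3410 + 0.1575 + 0.0662 + 0.0210 = 1.2725
TFR = 5 × 1.2725 = 6.3625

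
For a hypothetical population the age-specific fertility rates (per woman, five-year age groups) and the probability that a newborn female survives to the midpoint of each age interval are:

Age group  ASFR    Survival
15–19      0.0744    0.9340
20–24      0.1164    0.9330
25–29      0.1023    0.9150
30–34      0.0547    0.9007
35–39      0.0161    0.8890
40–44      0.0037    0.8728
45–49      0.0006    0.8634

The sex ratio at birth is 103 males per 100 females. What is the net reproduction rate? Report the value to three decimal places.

Proportion female at birth = 100 / (100 + 103) = 0.49261.
Each age group contributes 5 × ASFR × survival:
  15–19: 5 × 0.0744 × 0.9340 = 0.34745
  20–24: 5 × 0.1164 × 0.9330 = 0.54301
  25–29: 5 × 0.1023 × 0.9150 = 0.46802
  30–34: 5 × 0.0547 × 0.9007 = 0.24634
  35–39: 5 × 0.0161 × 0.8890 = 0.07156
  40–44: 5 × 0.0037 × 0.8728 = 0.01615
  45–49: 5 × 0.0006 × 0.8634 = 0.00259
Sum = 1.69512
NRR = 0.49261 × 1.69512 = 0.83503
NRR < 1, so the cohort does not fully replace itself.

0.835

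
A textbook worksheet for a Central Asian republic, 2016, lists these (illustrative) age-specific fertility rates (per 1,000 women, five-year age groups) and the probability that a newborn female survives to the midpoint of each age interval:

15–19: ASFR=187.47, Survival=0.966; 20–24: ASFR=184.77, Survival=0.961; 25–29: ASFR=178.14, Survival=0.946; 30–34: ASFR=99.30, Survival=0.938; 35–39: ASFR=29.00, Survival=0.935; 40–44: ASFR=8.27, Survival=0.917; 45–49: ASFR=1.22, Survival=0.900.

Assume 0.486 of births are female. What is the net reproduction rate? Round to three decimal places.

Proportion female at birth = 0.486.
Per-age-group product (5 × ASFR × survival probability):
  15–19: 5 × 187.47/1000 × 0.966 = 0.90548
  20–24: 5 × 184.77/1000 × 0.961 = 0.88782
  25–29: 5 × 178.14/1000 × 0.946 = 0.84260
  30–34: 5 × 99.30/1000 × 0.938 = 0.46572
  35–39: 5 × 29.00/1000 × 0.935 = 0.13558
  40–44: 5 × 8.27/1000 × 0.917 = 0.03792
  45–49: 5 × 1.22/1000 × 0.900 = 0.00549
Sum = 3.28061
NRR = 0.486 × 3.28061 = 1.59438

1.594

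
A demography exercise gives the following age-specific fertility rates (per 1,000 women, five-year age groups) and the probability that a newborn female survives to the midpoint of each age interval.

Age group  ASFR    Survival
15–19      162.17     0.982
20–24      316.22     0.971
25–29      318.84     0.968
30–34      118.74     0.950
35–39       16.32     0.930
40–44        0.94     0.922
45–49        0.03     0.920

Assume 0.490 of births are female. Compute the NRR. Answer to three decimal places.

2.214

Proportion female at birth = 0.490.
Each age group contributes 5 × ASFR × survival:
  15–19: 5 × 162.17/1000 × 0.982 = 0.79625
  20–24: 5 × 316.22/1000 × 0.971 = 1.53525
  25–29: 5 × 318.84/1000 × 0.968 = 1.54319
  30–34: 5 × 118.74/1000 × 0.950 = 0.56402
  35–39: 5 × 16.32/1000 × 0.930 = 0.07589
  40–44: 5 × 0.94/1000 × 0.922 = 0.00433
  45–49: 5 × 0.03/1000 × 0.920 = 0.00014
Sum = 4.51907
NRR = 0.490 × 4.51907 = 2.21434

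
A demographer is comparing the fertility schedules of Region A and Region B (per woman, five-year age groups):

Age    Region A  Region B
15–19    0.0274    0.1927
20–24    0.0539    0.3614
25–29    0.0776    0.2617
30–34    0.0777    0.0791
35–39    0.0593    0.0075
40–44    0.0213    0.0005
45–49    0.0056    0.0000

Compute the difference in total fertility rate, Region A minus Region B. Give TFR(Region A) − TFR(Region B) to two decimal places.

Region A:
  Sum of ASFRs = 0.0274 + 0.0539 + 0.0776 + 0.0777 + 0.0593 + 0.0213 + 0.0056 = 0.3228
  TFR = 5 × 0.3228 = 1.614
Region B:
  Sum of ASFRs = 0.1927 + 0.3614 + 0.2617 + 0.0791 + 0.0075 + 0.0005 + 0.0000 = 0.9029
  TFR = 5 × 0.9029 = 4.5145
Difference = 1.614 − 4.5145 = -2.9005

-2.90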